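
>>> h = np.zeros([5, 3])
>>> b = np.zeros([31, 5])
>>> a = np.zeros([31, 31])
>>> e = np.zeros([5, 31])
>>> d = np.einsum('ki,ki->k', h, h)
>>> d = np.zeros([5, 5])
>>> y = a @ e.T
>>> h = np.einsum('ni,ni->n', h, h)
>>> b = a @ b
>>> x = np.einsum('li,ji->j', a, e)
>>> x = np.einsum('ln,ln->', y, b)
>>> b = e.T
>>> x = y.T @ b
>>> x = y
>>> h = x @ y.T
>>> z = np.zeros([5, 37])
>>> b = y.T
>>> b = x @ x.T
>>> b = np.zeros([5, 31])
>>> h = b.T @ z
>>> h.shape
(31, 37)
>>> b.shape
(5, 31)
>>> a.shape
(31, 31)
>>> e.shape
(5, 31)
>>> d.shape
(5, 5)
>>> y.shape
(31, 5)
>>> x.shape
(31, 5)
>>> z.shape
(5, 37)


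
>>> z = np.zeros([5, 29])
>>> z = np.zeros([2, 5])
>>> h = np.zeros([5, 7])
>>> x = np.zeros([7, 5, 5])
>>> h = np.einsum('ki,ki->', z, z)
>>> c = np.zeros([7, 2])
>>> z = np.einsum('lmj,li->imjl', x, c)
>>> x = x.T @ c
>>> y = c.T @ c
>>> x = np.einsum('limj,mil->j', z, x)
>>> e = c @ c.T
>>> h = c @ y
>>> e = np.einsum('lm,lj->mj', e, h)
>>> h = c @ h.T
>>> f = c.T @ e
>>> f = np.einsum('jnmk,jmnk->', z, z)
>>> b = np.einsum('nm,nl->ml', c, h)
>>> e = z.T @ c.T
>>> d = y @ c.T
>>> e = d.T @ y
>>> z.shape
(2, 5, 5, 7)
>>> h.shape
(7, 7)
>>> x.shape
(7,)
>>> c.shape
(7, 2)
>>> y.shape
(2, 2)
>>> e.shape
(7, 2)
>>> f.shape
()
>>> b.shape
(2, 7)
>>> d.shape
(2, 7)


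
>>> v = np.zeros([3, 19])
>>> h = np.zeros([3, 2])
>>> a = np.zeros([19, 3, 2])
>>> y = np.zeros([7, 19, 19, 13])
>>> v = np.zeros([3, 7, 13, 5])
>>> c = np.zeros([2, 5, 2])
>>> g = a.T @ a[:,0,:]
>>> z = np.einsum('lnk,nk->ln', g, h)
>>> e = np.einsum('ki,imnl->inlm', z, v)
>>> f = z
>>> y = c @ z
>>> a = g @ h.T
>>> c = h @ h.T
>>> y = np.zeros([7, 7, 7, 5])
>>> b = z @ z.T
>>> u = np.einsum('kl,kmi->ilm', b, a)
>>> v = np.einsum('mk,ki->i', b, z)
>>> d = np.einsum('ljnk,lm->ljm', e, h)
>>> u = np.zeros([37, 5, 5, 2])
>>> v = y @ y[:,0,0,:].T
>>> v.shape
(7, 7, 7, 7)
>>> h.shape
(3, 2)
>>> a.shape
(2, 3, 3)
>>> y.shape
(7, 7, 7, 5)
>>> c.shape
(3, 3)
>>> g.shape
(2, 3, 2)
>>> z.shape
(2, 3)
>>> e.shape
(3, 13, 5, 7)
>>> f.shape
(2, 3)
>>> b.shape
(2, 2)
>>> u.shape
(37, 5, 5, 2)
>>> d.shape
(3, 13, 2)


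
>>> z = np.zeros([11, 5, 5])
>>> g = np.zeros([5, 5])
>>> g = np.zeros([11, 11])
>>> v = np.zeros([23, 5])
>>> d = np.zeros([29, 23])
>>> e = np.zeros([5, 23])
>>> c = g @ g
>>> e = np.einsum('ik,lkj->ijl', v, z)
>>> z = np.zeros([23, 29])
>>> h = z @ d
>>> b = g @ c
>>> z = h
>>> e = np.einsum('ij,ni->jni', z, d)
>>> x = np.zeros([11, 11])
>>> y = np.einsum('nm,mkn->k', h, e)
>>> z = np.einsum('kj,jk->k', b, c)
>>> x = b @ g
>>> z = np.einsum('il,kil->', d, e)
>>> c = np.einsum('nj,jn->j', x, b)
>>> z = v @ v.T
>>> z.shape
(23, 23)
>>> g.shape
(11, 11)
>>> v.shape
(23, 5)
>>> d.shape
(29, 23)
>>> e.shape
(23, 29, 23)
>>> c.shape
(11,)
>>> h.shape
(23, 23)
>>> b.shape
(11, 11)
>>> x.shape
(11, 11)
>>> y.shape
(29,)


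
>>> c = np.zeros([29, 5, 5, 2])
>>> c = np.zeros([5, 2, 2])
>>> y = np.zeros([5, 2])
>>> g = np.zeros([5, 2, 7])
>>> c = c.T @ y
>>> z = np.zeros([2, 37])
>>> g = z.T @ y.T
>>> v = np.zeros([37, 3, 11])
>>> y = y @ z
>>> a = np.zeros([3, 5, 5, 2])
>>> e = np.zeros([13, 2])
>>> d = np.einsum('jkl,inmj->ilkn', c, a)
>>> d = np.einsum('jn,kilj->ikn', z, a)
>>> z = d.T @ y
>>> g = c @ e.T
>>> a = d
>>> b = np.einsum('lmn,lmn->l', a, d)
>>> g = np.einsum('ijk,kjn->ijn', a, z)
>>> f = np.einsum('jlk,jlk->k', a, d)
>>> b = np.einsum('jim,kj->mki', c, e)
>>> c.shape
(2, 2, 2)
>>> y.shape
(5, 37)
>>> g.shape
(5, 3, 37)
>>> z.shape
(37, 3, 37)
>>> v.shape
(37, 3, 11)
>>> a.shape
(5, 3, 37)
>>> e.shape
(13, 2)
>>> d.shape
(5, 3, 37)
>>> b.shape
(2, 13, 2)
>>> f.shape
(37,)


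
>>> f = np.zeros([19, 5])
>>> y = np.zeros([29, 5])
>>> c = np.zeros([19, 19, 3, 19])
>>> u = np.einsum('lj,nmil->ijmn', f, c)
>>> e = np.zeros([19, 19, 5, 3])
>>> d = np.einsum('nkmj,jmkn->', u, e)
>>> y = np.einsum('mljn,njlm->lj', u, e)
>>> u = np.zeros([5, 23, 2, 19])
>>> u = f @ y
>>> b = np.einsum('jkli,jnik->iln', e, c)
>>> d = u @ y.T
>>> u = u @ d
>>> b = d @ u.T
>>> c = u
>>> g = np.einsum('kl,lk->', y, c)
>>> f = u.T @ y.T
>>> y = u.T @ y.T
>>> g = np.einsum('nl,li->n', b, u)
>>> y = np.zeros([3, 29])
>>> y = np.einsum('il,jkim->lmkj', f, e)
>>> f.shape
(5, 5)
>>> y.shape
(5, 3, 19, 19)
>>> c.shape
(19, 5)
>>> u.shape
(19, 5)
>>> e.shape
(19, 19, 5, 3)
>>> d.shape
(19, 5)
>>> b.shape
(19, 19)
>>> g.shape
(19,)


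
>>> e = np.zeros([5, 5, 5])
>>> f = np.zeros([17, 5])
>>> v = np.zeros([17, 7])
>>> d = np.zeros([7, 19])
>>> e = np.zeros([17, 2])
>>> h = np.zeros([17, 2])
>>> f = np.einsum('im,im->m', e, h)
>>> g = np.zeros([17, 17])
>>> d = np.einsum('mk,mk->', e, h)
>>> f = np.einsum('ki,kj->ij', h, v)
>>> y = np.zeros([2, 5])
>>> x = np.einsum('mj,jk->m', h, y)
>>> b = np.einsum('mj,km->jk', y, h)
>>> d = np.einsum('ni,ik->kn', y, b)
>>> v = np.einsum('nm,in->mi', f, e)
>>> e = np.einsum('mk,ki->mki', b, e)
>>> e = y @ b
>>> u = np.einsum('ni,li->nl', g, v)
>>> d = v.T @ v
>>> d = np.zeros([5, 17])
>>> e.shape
(2, 17)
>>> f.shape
(2, 7)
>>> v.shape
(7, 17)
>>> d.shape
(5, 17)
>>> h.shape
(17, 2)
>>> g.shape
(17, 17)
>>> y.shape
(2, 5)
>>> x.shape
(17,)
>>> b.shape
(5, 17)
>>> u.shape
(17, 7)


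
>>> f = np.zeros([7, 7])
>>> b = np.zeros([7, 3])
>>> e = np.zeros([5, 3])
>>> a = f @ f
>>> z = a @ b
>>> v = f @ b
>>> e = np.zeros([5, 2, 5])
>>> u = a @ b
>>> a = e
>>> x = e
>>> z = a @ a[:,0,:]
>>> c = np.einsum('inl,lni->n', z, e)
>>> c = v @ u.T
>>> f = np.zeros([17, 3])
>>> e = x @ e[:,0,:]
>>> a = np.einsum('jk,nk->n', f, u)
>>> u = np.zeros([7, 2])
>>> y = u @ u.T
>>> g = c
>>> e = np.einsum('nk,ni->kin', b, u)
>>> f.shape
(17, 3)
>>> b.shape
(7, 3)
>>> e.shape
(3, 2, 7)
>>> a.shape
(7,)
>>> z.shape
(5, 2, 5)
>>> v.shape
(7, 3)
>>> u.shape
(7, 2)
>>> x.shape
(5, 2, 5)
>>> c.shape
(7, 7)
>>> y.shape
(7, 7)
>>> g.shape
(7, 7)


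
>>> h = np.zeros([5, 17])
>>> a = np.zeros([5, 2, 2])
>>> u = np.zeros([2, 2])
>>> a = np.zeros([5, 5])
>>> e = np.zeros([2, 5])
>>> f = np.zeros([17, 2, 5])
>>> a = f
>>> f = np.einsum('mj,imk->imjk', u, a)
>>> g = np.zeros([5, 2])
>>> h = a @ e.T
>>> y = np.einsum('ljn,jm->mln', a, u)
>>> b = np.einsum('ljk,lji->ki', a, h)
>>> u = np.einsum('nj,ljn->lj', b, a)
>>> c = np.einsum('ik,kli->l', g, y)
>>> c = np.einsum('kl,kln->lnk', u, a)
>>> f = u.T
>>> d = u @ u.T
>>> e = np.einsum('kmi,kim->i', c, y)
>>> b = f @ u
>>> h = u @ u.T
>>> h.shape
(17, 17)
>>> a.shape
(17, 2, 5)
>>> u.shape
(17, 2)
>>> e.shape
(17,)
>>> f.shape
(2, 17)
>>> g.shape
(5, 2)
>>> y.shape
(2, 17, 5)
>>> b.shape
(2, 2)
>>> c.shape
(2, 5, 17)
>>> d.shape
(17, 17)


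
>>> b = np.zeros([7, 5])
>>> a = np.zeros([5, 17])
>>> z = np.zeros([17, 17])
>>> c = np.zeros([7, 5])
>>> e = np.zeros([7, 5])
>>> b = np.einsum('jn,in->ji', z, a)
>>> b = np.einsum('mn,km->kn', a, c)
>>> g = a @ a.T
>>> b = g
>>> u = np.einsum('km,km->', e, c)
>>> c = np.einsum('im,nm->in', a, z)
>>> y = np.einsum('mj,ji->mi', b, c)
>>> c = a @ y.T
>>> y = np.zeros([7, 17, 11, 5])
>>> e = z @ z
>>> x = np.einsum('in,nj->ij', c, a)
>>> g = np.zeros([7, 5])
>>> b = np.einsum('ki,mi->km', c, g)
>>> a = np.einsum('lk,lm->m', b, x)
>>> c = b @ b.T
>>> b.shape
(5, 7)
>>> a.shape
(17,)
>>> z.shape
(17, 17)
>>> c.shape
(5, 5)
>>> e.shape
(17, 17)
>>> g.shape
(7, 5)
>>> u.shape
()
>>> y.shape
(7, 17, 11, 5)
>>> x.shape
(5, 17)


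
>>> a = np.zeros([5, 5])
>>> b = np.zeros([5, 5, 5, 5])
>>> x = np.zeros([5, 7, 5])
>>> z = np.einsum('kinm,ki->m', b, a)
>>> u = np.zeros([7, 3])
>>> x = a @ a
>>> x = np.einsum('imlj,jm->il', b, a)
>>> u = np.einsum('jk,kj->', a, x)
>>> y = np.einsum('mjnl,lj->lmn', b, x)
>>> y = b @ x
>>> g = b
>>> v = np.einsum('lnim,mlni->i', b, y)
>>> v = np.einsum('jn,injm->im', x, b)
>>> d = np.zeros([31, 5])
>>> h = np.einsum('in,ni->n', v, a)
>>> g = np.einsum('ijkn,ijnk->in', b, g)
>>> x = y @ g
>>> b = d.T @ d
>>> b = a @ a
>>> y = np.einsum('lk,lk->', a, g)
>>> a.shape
(5, 5)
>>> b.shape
(5, 5)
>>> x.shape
(5, 5, 5, 5)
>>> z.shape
(5,)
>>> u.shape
()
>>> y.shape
()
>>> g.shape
(5, 5)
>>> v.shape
(5, 5)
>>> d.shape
(31, 5)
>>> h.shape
(5,)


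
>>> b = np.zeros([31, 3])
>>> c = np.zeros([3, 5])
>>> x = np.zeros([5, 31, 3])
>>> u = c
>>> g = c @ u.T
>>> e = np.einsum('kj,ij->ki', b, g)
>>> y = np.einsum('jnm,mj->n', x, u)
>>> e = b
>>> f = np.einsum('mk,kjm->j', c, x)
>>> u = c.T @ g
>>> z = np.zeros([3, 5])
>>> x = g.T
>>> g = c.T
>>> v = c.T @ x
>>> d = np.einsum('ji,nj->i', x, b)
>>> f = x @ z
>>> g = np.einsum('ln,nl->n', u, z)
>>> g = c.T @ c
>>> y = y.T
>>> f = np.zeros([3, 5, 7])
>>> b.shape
(31, 3)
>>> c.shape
(3, 5)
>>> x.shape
(3, 3)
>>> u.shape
(5, 3)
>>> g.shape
(5, 5)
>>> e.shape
(31, 3)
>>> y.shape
(31,)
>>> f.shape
(3, 5, 7)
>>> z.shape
(3, 5)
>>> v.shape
(5, 3)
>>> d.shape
(3,)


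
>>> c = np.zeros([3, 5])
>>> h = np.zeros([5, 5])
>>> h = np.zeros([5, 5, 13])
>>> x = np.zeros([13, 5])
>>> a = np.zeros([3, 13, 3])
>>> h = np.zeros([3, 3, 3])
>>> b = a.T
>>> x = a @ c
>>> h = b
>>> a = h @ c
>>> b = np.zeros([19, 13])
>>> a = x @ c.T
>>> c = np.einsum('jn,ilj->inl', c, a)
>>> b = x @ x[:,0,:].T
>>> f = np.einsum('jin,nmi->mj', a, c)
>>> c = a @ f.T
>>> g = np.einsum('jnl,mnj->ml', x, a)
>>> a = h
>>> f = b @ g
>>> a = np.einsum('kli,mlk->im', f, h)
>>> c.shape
(3, 13, 5)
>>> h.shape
(3, 13, 3)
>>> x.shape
(3, 13, 5)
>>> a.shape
(5, 3)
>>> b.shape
(3, 13, 3)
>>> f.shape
(3, 13, 5)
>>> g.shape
(3, 5)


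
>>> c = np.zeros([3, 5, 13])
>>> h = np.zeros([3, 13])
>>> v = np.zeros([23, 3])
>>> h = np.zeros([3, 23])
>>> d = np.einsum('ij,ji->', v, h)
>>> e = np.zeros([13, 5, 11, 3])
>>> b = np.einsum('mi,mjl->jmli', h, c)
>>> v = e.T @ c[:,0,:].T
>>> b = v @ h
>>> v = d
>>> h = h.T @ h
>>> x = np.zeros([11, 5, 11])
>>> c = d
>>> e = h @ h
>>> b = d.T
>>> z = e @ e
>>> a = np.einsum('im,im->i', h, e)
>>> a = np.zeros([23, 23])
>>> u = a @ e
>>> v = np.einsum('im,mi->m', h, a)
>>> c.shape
()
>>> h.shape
(23, 23)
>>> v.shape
(23,)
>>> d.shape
()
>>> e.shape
(23, 23)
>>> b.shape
()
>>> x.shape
(11, 5, 11)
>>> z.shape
(23, 23)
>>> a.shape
(23, 23)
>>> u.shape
(23, 23)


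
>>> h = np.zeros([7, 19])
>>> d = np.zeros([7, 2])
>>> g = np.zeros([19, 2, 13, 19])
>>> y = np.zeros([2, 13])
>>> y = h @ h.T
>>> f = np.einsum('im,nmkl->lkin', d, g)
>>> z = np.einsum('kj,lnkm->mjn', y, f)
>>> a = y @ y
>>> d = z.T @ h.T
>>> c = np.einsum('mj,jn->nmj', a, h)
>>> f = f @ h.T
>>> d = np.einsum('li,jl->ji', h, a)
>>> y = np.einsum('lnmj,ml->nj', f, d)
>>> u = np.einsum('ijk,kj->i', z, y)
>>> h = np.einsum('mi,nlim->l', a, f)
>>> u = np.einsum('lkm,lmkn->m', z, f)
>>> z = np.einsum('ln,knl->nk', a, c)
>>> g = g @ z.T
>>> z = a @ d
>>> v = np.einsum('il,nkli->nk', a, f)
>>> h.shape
(13,)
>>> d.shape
(7, 19)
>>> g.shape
(19, 2, 13, 7)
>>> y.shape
(13, 7)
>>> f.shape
(19, 13, 7, 7)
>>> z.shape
(7, 19)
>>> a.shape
(7, 7)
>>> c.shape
(19, 7, 7)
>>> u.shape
(13,)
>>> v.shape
(19, 13)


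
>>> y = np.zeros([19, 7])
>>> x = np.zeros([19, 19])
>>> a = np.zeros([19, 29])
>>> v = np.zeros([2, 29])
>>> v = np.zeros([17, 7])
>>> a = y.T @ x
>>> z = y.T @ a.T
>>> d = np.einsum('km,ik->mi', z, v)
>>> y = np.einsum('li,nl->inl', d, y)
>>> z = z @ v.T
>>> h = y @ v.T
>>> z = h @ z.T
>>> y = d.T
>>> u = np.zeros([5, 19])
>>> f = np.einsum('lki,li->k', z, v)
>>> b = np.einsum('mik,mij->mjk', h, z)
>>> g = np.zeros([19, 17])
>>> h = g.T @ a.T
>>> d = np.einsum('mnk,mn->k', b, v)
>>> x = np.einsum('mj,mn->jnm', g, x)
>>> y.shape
(17, 7)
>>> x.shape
(17, 19, 19)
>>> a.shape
(7, 19)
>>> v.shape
(17, 7)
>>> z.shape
(17, 19, 7)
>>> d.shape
(17,)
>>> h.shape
(17, 7)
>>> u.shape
(5, 19)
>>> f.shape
(19,)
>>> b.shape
(17, 7, 17)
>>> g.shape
(19, 17)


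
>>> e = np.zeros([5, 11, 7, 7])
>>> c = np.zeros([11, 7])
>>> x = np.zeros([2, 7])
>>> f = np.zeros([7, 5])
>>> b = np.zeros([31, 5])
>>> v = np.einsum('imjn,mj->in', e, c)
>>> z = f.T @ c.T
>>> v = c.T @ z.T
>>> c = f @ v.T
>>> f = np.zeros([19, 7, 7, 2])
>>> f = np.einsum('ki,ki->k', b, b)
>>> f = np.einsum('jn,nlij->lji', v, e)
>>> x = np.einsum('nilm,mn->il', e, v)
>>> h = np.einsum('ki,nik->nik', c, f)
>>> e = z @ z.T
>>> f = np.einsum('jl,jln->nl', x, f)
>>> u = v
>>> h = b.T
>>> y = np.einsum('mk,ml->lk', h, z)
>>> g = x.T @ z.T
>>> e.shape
(5, 5)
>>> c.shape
(7, 7)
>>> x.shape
(11, 7)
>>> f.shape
(7, 7)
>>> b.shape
(31, 5)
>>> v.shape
(7, 5)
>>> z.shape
(5, 11)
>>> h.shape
(5, 31)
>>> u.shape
(7, 5)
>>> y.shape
(11, 31)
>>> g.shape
(7, 5)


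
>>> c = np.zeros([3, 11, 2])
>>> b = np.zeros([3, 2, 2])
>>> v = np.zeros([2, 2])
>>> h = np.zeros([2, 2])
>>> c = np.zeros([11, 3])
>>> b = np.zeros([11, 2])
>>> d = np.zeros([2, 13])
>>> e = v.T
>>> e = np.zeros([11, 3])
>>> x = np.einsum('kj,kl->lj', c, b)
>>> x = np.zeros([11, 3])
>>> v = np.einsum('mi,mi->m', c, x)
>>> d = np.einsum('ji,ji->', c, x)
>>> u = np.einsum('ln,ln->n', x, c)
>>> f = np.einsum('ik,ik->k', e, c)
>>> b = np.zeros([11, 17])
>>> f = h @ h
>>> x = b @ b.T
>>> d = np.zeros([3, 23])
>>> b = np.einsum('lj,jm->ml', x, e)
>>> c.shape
(11, 3)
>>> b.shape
(3, 11)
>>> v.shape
(11,)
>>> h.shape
(2, 2)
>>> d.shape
(3, 23)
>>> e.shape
(11, 3)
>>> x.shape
(11, 11)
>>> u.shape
(3,)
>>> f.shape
(2, 2)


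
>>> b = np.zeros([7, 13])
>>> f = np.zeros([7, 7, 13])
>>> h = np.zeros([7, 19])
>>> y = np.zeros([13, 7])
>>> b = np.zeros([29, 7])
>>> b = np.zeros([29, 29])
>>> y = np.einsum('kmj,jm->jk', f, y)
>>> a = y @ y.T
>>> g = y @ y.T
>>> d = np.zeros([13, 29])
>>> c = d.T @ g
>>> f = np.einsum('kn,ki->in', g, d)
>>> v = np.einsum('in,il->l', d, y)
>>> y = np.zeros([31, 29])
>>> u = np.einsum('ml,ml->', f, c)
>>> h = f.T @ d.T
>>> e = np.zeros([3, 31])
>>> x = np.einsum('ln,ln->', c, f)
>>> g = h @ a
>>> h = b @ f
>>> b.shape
(29, 29)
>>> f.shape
(29, 13)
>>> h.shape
(29, 13)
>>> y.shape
(31, 29)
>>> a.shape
(13, 13)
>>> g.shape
(13, 13)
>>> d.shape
(13, 29)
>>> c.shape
(29, 13)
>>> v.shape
(7,)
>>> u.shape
()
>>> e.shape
(3, 31)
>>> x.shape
()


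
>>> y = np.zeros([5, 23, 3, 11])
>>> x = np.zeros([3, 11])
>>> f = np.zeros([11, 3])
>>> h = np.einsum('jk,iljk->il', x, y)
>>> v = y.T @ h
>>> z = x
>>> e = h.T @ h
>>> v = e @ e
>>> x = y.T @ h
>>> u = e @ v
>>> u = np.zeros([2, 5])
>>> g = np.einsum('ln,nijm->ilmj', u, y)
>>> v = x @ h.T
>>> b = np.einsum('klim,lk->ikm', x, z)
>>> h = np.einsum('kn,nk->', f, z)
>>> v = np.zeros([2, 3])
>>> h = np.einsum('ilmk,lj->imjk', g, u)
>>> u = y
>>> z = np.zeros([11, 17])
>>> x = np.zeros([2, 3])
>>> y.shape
(5, 23, 3, 11)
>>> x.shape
(2, 3)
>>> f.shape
(11, 3)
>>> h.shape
(23, 11, 5, 3)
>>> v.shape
(2, 3)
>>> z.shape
(11, 17)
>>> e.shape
(23, 23)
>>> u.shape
(5, 23, 3, 11)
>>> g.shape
(23, 2, 11, 3)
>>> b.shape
(23, 11, 23)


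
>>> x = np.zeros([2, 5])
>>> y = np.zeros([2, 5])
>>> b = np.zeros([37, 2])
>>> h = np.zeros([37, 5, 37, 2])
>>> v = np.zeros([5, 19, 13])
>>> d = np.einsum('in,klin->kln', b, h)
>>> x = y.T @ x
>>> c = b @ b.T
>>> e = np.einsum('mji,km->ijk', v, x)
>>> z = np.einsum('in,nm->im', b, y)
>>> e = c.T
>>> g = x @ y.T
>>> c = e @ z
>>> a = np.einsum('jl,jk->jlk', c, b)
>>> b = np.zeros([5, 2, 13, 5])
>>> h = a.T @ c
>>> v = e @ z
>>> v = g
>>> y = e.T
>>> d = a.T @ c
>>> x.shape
(5, 5)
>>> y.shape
(37, 37)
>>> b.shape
(5, 2, 13, 5)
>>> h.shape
(2, 5, 5)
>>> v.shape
(5, 2)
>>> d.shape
(2, 5, 5)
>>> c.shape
(37, 5)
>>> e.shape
(37, 37)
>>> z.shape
(37, 5)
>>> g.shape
(5, 2)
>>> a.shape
(37, 5, 2)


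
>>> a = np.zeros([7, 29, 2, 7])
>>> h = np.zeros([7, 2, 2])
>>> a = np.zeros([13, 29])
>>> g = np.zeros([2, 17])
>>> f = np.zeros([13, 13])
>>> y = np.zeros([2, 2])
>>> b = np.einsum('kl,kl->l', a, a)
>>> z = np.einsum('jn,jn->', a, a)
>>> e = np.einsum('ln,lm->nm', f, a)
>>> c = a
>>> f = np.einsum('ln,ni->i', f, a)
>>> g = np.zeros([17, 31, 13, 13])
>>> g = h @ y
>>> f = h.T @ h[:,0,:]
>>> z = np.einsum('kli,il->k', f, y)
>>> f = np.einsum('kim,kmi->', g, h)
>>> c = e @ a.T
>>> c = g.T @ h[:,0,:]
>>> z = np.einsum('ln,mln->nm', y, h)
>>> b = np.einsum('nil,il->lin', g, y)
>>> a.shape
(13, 29)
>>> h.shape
(7, 2, 2)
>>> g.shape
(7, 2, 2)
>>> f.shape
()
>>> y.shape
(2, 2)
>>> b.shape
(2, 2, 7)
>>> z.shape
(2, 7)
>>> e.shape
(13, 29)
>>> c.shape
(2, 2, 2)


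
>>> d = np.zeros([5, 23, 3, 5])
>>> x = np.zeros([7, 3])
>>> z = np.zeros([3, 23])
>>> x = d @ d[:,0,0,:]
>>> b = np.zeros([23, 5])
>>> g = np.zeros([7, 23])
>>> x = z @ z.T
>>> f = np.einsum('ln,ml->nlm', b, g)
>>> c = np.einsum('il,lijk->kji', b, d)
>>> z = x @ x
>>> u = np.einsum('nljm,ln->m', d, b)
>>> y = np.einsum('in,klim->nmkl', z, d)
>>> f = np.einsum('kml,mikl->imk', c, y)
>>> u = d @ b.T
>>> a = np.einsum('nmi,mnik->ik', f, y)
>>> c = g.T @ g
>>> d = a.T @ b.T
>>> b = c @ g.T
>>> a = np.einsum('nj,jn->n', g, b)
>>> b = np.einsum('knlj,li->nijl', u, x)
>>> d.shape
(23, 23)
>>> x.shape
(3, 3)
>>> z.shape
(3, 3)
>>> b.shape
(23, 3, 23, 3)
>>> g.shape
(7, 23)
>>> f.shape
(5, 3, 5)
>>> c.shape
(23, 23)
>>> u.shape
(5, 23, 3, 23)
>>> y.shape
(3, 5, 5, 23)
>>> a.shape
(7,)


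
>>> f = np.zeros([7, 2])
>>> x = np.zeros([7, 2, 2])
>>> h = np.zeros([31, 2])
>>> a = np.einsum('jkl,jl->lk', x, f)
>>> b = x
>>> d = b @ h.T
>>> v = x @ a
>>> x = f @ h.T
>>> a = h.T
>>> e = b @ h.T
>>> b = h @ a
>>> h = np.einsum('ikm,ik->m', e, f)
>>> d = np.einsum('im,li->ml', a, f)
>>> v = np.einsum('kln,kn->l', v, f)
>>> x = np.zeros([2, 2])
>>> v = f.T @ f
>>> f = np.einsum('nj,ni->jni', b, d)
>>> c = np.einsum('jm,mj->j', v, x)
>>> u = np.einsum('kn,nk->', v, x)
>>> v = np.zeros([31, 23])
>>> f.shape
(31, 31, 7)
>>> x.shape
(2, 2)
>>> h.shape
(31,)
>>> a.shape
(2, 31)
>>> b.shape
(31, 31)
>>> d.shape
(31, 7)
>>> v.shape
(31, 23)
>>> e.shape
(7, 2, 31)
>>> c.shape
(2,)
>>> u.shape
()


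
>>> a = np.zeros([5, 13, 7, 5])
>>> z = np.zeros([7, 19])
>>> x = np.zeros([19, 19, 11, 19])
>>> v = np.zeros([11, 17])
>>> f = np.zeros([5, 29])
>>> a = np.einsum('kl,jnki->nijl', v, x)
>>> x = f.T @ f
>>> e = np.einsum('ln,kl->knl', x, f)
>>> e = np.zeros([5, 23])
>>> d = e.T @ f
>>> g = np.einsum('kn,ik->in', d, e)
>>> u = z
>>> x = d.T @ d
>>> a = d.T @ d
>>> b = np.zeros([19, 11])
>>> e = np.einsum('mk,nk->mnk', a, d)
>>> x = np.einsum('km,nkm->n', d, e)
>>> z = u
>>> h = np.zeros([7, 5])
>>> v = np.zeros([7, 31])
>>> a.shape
(29, 29)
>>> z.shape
(7, 19)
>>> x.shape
(29,)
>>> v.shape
(7, 31)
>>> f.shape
(5, 29)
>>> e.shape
(29, 23, 29)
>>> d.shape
(23, 29)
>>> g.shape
(5, 29)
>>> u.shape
(7, 19)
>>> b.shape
(19, 11)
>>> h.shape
(7, 5)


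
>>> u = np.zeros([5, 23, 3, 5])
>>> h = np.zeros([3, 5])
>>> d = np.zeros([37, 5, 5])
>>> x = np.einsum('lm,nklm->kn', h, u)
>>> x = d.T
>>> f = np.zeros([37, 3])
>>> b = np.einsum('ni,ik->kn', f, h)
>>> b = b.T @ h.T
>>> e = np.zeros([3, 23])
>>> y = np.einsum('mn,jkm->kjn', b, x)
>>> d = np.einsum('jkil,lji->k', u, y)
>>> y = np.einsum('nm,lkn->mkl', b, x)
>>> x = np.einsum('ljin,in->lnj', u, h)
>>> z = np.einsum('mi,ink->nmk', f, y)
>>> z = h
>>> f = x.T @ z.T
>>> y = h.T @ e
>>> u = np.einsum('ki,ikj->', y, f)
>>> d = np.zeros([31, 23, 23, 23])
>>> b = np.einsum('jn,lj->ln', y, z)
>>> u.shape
()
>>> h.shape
(3, 5)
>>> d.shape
(31, 23, 23, 23)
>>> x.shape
(5, 5, 23)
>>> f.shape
(23, 5, 3)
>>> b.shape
(3, 23)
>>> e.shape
(3, 23)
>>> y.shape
(5, 23)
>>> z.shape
(3, 5)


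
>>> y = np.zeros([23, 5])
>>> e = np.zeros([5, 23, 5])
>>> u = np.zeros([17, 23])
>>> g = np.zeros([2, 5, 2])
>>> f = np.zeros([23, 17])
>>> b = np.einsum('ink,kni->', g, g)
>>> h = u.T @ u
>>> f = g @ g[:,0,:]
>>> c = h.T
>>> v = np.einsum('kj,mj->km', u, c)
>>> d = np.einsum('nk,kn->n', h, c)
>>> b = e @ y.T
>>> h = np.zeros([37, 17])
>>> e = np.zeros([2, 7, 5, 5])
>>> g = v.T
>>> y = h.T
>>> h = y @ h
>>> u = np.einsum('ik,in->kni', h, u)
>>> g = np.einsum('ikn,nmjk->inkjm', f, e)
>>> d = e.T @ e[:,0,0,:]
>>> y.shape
(17, 37)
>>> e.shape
(2, 7, 5, 5)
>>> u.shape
(17, 23, 17)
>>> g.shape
(2, 2, 5, 5, 7)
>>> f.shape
(2, 5, 2)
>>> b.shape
(5, 23, 23)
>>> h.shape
(17, 17)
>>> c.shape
(23, 23)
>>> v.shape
(17, 23)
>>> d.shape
(5, 5, 7, 5)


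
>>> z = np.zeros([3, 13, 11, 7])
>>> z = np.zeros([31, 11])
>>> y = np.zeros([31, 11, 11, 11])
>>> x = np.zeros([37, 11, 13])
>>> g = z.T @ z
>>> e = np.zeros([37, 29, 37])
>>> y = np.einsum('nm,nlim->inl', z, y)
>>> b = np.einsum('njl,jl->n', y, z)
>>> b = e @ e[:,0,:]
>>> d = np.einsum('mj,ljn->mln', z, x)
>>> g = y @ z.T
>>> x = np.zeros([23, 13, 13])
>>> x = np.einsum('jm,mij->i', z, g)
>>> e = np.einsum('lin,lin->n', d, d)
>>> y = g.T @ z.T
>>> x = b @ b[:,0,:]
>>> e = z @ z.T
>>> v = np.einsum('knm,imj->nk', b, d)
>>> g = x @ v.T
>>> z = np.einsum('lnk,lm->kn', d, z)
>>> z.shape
(13, 37)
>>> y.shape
(31, 31, 31)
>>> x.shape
(37, 29, 37)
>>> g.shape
(37, 29, 29)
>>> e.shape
(31, 31)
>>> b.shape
(37, 29, 37)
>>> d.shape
(31, 37, 13)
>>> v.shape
(29, 37)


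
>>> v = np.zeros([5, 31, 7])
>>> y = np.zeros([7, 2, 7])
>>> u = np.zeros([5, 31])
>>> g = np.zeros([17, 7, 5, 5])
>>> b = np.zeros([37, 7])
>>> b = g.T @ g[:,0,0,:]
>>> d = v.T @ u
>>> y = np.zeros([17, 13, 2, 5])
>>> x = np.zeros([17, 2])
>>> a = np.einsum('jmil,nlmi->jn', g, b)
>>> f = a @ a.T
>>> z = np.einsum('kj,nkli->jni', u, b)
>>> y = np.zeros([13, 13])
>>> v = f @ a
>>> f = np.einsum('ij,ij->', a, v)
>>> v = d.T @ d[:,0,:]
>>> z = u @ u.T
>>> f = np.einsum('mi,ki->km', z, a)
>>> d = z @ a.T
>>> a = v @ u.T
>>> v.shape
(31, 31, 31)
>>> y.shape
(13, 13)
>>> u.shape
(5, 31)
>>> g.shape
(17, 7, 5, 5)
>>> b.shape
(5, 5, 7, 5)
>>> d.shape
(5, 17)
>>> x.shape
(17, 2)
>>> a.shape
(31, 31, 5)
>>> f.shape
(17, 5)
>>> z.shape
(5, 5)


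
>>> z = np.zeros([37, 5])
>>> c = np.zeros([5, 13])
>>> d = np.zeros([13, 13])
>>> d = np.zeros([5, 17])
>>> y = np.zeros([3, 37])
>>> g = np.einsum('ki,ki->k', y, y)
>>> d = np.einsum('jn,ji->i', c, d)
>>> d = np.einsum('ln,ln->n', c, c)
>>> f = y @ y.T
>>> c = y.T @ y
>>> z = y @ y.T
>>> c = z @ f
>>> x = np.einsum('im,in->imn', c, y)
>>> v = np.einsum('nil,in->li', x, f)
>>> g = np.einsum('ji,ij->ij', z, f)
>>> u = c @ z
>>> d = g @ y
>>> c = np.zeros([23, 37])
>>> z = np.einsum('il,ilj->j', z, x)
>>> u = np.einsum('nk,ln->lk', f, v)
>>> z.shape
(37,)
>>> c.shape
(23, 37)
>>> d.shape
(3, 37)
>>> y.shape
(3, 37)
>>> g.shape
(3, 3)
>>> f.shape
(3, 3)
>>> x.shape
(3, 3, 37)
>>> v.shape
(37, 3)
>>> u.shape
(37, 3)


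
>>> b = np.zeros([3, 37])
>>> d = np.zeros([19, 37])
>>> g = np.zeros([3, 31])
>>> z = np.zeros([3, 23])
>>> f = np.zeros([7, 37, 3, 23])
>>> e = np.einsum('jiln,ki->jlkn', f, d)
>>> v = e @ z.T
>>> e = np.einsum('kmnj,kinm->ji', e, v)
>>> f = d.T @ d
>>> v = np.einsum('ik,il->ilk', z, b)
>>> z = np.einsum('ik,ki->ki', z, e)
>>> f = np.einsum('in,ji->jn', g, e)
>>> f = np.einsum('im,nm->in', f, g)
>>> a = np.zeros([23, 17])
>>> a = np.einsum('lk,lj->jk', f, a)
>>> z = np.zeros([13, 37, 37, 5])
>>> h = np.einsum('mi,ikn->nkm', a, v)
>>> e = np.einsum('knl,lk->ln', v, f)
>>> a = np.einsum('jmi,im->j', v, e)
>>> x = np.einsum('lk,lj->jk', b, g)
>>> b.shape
(3, 37)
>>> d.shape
(19, 37)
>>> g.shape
(3, 31)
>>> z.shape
(13, 37, 37, 5)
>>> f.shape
(23, 3)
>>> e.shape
(23, 37)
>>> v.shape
(3, 37, 23)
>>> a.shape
(3,)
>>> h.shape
(23, 37, 17)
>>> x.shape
(31, 37)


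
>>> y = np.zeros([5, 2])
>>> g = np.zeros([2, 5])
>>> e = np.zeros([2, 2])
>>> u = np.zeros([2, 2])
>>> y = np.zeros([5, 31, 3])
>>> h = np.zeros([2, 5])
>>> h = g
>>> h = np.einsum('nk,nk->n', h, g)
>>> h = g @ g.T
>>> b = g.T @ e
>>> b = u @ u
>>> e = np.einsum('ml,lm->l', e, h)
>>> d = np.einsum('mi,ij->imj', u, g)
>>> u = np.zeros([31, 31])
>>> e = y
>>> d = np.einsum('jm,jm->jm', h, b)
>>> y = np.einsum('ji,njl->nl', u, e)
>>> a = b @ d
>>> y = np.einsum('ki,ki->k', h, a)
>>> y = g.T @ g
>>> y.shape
(5, 5)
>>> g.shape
(2, 5)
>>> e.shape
(5, 31, 3)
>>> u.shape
(31, 31)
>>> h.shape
(2, 2)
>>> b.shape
(2, 2)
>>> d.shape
(2, 2)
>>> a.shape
(2, 2)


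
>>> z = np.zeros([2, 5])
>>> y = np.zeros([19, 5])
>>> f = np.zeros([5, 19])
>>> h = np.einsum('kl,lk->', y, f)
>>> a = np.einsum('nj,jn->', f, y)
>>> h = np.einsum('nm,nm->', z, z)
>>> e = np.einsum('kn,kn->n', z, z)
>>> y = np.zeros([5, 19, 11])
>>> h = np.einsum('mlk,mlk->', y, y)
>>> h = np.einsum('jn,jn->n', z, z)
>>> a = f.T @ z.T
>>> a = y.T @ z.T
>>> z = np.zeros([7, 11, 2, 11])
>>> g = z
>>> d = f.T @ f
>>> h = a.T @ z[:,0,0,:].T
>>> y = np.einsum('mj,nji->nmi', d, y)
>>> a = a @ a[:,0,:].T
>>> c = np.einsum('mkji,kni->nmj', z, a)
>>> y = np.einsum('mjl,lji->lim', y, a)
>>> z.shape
(7, 11, 2, 11)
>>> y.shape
(11, 11, 5)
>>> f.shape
(5, 19)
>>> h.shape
(2, 19, 7)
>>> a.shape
(11, 19, 11)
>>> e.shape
(5,)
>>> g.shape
(7, 11, 2, 11)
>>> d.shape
(19, 19)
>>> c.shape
(19, 7, 2)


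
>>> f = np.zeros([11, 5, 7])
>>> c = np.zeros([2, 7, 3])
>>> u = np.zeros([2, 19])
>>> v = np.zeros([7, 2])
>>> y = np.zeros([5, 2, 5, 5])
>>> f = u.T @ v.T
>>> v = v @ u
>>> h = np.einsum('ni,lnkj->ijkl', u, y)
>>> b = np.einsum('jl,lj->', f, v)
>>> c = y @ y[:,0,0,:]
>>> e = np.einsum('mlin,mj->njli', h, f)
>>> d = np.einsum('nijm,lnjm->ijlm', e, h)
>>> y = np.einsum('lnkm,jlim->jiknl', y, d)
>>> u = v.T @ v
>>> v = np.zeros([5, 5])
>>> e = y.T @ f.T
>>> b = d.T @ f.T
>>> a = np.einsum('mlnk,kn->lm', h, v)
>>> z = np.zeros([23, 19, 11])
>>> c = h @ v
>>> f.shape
(19, 7)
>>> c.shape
(19, 5, 5, 5)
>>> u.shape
(19, 19)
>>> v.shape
(5, 5)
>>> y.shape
(7, 19, 5, 2, 5)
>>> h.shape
(19, 5, 5, 5)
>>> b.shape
(5, 19, 5, 19)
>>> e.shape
(5, 2, 5, 19, 19)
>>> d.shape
(7, 5, 19, 5)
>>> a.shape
(5, 19)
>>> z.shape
(23, 19, 11)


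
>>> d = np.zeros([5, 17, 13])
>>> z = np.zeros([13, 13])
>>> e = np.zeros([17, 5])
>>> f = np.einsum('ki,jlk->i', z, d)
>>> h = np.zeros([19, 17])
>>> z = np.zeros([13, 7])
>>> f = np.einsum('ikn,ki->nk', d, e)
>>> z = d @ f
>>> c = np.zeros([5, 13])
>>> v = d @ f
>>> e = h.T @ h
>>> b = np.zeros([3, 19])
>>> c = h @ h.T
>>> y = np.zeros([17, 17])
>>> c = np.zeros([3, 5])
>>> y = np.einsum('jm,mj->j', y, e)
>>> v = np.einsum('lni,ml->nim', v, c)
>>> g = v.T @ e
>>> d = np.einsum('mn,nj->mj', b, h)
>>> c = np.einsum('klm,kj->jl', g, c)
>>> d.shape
(3, 17)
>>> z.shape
(5, 17, 17)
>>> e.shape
(17, 17)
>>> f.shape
(13, 17)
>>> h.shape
(19, 17)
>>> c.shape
(5, 17)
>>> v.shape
(17, 17, 3)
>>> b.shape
(3, 19)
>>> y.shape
(17,)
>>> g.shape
(3, 17, 17)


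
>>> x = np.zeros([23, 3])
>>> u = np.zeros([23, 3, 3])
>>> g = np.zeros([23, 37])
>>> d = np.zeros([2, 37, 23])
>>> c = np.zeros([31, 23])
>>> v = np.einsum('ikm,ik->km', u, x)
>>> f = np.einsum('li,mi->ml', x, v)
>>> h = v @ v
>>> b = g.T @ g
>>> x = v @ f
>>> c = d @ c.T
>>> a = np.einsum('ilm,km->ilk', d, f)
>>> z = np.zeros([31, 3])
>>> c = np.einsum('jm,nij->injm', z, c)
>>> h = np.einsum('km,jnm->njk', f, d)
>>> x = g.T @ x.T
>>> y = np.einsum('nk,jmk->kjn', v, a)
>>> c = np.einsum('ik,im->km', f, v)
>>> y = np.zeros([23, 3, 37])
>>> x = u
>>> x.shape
(23, 3, 3)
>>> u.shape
(23, 3, 3)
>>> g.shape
(23, 37)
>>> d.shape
(2, 37, 23)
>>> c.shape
(23, 3)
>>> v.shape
(3, 3)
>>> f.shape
(3, 23)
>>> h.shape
(37, 2, 3)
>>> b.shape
(37, 37)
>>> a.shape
(2, 37, 3)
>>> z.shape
(31, 3)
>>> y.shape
(23, 3, 37)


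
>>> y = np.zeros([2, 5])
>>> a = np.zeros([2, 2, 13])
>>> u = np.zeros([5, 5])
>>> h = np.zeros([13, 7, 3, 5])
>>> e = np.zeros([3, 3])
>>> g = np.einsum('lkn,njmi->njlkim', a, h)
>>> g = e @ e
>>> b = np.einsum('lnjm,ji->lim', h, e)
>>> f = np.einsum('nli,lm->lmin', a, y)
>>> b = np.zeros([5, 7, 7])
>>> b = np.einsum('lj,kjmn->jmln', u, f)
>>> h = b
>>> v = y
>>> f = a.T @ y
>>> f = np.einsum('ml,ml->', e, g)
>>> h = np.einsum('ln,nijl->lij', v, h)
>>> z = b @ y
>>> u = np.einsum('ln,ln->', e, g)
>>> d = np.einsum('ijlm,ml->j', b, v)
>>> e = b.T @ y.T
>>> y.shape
(2, 5)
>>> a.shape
(2, 2, 13)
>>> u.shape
()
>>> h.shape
(2, 13, 5)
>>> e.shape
(2, 5, 13, 2)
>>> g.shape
(3, 3)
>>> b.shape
(5, 13, 5, 2)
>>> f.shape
()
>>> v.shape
(2, 5)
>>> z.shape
(5, 13, 5, 5)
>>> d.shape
(13,)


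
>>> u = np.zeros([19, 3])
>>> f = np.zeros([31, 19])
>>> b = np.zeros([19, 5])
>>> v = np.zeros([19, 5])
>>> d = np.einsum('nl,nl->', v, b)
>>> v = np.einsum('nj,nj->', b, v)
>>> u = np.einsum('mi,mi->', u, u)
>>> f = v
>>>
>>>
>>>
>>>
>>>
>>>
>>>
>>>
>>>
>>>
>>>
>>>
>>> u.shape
()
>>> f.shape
()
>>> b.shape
(19, 5)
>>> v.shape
()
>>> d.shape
()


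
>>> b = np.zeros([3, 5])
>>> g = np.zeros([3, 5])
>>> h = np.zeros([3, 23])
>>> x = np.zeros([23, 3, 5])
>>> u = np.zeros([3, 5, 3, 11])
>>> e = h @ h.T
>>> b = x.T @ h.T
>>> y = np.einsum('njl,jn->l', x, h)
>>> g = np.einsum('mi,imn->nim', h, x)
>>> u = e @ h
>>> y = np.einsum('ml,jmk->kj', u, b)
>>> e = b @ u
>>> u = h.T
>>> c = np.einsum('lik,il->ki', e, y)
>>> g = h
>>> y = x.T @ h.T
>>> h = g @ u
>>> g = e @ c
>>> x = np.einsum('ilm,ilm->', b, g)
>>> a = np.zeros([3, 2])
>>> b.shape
(5, 3, 3)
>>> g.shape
(5, 3, 3)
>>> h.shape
(3, 3)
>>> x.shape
()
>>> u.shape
(23, 3)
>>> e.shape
(5, 3, 23)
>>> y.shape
(5, 3, 3)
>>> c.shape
(23, 3)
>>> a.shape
(3, 2)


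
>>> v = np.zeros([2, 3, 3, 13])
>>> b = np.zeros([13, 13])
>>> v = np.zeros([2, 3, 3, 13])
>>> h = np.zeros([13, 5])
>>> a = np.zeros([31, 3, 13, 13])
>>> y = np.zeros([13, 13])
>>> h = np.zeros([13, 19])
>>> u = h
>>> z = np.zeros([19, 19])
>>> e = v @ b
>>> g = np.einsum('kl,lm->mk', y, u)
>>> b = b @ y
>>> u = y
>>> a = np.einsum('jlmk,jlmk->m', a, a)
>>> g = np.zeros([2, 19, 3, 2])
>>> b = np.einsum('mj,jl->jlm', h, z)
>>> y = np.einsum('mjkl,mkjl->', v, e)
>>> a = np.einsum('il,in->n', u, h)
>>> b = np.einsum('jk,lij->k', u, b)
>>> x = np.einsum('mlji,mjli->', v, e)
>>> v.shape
(2, 3, 3, 13)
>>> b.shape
(13,)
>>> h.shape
(13, 19)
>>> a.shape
(19,)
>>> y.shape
()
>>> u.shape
(13, 13)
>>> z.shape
(19, 19)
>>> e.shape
(2, 3, 3, 13)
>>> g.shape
(2, 19, 3, 2)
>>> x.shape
()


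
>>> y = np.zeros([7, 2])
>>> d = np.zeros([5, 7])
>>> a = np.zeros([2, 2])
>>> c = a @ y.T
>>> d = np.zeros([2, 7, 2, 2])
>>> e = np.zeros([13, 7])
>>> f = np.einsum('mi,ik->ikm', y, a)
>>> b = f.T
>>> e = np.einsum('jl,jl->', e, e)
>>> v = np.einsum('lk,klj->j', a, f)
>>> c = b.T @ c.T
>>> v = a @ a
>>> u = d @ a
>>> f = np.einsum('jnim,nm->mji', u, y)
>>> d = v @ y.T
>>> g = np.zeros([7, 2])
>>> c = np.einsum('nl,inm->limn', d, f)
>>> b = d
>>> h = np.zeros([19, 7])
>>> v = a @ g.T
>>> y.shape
(7, 2)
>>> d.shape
(2, 7)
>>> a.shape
(2, 2)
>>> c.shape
(7, 2, 2, 2)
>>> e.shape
()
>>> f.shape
(2, 2, 2)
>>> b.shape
(2, 7)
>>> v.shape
(2, 7)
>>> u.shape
(2, 7, 2, 2)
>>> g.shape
(7, 2)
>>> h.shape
(19, 7)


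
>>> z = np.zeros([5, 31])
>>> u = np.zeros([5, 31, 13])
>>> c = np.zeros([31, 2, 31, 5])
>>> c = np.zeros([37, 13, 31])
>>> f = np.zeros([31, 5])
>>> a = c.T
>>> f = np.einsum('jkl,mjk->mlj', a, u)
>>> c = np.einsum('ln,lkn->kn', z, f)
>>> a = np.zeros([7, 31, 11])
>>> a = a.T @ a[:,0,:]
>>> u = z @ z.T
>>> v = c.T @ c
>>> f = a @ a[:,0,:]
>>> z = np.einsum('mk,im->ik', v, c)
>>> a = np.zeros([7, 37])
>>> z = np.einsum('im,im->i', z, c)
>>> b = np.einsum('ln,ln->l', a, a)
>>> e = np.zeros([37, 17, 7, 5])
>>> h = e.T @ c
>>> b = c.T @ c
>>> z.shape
(37,)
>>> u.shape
(5, 5)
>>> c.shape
(37, 31)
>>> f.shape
(11, 31, 11)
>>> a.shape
(7, 37)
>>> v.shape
(31, 31)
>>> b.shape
(31, 31)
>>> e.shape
(37, 17, 7, 5)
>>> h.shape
(5, 7, 17, 31)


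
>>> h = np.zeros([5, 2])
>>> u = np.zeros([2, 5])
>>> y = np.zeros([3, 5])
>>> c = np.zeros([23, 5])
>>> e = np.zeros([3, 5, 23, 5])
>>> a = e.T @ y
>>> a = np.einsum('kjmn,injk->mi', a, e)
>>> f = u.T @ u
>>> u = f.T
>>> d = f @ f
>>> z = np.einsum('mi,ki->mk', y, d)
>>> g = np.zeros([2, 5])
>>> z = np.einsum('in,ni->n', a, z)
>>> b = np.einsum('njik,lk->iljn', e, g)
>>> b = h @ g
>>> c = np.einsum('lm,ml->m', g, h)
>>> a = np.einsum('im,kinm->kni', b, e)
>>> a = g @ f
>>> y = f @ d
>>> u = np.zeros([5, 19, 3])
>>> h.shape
(5, 2)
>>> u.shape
(5, 19, 3)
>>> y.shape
(5, 5)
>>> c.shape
(5,)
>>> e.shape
(3, 5, 23, 5)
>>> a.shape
(2, 5)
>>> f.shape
(5, 5)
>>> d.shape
(5, 5)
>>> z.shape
(3,)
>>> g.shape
(2, 5)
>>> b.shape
(5, 5)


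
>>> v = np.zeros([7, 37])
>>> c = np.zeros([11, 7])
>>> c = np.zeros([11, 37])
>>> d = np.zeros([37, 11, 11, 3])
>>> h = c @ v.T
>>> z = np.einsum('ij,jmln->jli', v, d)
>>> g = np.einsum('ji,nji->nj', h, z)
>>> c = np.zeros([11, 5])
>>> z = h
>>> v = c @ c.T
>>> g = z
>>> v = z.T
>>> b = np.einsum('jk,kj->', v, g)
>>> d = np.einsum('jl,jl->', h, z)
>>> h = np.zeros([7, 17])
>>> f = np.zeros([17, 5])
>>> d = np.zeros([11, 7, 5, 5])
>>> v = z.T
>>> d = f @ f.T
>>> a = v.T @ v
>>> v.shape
(7, 11)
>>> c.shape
(11, 5)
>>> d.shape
(17, 17)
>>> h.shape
(7, 17)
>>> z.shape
(11, 7)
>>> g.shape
(11, 7)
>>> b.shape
()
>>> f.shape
(17, 5)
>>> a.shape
(11, 11)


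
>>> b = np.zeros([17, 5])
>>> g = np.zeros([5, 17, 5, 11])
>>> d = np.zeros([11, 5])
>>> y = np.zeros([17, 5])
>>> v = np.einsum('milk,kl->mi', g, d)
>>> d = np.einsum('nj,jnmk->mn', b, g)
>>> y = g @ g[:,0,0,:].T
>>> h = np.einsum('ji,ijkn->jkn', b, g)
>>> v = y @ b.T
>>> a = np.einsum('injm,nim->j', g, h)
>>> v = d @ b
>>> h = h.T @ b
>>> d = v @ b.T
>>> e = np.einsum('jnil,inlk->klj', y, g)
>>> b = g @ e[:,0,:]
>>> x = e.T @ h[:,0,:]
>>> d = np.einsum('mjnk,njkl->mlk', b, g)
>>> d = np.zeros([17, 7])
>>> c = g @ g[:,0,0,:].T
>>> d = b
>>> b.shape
(5, 17, 5, 5)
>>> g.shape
(5, 17, 5, 11)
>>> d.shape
(5, 17, 5, 5)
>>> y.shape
(5, 17, 5, 5)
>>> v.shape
(5, 5)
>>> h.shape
(11, 5, 5)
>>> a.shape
(5,)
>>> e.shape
(11, 5, 5)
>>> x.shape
(5, 5, 5)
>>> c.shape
(5, 17, 5, 5)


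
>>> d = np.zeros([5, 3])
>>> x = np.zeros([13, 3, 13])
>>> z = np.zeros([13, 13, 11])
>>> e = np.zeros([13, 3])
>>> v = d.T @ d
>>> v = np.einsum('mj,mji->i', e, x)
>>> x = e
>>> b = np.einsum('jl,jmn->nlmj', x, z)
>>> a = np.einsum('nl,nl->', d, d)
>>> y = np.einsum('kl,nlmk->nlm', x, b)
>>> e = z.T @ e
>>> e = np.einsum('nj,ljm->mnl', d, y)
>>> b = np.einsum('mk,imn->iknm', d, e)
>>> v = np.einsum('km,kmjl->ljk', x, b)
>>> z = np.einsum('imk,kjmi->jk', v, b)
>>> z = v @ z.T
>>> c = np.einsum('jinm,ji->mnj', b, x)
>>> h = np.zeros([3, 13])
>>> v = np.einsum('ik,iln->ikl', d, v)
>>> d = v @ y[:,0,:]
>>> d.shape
(5, 3, 13)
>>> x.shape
(13, 3)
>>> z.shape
(5, 11, 3)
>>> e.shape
(13, 5, 11)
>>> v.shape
(5, 3, 11)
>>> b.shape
(13, 3, 11, 5)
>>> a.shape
()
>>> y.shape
(11, 3, 13)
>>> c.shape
(5, 11, 13)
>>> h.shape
(3, 13)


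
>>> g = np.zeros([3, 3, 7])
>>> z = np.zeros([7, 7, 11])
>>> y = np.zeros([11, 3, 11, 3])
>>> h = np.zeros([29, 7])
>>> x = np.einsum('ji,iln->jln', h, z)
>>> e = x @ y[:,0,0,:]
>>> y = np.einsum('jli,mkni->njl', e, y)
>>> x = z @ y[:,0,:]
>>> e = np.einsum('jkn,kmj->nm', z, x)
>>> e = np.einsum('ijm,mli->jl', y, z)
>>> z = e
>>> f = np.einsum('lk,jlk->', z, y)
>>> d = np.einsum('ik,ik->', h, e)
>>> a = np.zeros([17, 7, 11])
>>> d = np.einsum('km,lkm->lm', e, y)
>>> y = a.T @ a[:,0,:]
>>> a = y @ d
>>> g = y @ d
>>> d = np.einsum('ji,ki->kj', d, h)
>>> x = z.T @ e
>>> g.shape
(11, 7, 7)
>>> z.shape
(29, 7)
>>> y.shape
(11, 7, 11)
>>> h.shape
(29, 7)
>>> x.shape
(7, 7)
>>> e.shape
(29, 7)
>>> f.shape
()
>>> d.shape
(29, 11)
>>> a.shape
(11, 7, 7)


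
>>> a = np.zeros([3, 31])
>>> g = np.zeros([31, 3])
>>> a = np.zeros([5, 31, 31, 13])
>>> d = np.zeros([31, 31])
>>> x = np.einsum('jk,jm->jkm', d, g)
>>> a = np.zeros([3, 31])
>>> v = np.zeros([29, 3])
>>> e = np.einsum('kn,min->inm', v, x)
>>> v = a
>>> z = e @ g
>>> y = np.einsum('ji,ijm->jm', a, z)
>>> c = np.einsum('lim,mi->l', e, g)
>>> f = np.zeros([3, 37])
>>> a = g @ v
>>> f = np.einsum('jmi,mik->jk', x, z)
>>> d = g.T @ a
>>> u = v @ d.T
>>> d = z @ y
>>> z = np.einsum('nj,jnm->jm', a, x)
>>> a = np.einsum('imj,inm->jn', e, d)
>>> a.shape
(31, 3)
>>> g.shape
(31, 3)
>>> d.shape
(31, 3, 3)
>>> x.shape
(31, 31, 3)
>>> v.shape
(3, 31)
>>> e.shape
(31, 3, 31)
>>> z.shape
(31, 3)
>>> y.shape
(3, 3)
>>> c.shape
(31,)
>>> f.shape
(31, 3)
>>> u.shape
(3, 3)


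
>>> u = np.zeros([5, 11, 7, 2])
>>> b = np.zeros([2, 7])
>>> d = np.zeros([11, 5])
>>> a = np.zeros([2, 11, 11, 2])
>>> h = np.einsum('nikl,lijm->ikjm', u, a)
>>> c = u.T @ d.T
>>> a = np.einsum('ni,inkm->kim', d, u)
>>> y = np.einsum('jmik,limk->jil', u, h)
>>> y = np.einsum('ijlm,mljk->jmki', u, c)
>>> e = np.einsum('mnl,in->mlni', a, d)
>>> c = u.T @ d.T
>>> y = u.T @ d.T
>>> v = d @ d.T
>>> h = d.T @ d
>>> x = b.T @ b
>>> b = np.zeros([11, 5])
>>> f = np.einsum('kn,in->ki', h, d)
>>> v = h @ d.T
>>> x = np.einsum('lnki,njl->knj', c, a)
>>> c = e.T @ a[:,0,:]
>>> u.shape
(5, 11, 7, 2)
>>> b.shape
(11, 5)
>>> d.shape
(11, 5)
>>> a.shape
(7, 5, 2)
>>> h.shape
(5, 5)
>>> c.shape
(11, 5, 2, 2)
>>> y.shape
(2, 7, 11, 11)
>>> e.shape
(7, 2, 5, 11)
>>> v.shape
(5, 11)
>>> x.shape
(11, 7, 5)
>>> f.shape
(5, 11)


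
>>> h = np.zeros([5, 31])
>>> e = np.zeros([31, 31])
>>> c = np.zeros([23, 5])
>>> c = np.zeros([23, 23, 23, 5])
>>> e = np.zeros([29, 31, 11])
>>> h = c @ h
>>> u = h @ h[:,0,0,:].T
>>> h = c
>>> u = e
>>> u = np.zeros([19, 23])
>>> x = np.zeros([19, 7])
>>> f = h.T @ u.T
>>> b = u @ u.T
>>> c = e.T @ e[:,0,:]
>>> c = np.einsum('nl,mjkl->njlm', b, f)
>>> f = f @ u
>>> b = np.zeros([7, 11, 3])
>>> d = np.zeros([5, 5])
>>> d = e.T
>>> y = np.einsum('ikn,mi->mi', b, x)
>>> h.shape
(23, 23, 23, 5)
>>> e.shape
(29, 31, 11)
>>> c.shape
(19, 23, 19, 5)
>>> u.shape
(19, 23)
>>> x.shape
(19, 7)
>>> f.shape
(5, 23, 23, 23)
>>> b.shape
(7, 11, 3)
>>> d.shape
(11, 31, 29)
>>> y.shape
(19, 7)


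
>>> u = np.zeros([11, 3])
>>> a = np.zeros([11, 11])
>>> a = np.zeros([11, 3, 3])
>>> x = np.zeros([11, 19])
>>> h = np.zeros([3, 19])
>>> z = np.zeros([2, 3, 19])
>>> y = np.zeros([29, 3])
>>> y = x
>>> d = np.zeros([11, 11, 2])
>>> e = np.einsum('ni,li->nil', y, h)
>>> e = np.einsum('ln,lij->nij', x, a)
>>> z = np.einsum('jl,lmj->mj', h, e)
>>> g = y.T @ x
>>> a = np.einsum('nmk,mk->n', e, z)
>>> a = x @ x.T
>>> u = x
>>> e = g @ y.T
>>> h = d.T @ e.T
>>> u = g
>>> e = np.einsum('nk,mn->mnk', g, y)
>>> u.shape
(19, 19)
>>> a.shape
(11, 11)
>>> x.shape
(11, 19)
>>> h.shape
(2, 11, 19)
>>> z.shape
(3, 3)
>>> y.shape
(11, 19)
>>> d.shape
(11, 11, 2)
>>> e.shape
(11, 19, 19)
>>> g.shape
(19, 19)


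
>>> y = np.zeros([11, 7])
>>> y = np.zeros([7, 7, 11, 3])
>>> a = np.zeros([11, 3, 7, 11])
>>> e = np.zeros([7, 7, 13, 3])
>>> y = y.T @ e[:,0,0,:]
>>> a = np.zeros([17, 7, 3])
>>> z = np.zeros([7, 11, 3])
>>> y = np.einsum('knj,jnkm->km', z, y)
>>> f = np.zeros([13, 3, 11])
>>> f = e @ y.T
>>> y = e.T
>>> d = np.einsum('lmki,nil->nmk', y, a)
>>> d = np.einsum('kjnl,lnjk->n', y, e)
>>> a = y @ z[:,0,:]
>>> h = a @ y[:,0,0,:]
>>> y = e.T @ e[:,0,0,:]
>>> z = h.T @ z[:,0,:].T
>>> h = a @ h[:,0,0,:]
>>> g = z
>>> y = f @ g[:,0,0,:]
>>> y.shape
(7, 7, 13, 7)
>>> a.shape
(3, 13, 7, 3)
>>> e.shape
(7, 7, 13, 3)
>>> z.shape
(7, 7, 13, 7)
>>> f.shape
(7, 7, 13, 7)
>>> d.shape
(7,)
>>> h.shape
(3, 13, 7, 7)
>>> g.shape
(7, 7, 13, 7)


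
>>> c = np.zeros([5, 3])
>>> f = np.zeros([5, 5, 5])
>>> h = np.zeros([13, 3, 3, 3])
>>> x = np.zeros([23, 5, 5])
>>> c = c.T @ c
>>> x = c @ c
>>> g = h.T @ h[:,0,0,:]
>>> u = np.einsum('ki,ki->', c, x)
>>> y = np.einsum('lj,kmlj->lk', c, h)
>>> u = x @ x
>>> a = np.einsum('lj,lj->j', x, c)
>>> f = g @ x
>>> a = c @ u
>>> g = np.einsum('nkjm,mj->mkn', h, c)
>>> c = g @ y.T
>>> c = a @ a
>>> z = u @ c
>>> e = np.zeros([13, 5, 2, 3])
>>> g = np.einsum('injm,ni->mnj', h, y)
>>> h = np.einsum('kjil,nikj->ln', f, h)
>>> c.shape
(3, 3)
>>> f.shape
(3, 3, 3, 3)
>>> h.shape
(3, 13)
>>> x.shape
(3, 3)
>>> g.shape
(3, 3, 3)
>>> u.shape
(3, 3)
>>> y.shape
(3, 13)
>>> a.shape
(3, 3)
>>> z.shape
(3, 3)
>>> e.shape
(13, 5, 2, 3)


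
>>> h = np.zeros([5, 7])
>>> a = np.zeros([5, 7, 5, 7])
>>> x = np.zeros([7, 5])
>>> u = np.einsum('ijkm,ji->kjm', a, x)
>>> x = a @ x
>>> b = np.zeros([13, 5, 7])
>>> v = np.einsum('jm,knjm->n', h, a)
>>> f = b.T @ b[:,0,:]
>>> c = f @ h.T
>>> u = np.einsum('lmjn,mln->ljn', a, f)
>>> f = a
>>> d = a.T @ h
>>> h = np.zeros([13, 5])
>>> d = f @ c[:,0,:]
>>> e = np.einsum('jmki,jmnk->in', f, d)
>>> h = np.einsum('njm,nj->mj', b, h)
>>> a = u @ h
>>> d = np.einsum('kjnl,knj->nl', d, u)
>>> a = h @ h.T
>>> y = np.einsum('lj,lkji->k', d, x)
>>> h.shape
(7, 5)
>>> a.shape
(7, 7)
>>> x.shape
(5, 7, 5, 5)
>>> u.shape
(5, 5, 7)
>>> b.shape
(13, 5, 7)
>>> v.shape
(7,)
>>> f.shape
(5, 7, 5, 7)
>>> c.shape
(7, 5, 5)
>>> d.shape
(5, 5)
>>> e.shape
(7, 5)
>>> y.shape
(7,)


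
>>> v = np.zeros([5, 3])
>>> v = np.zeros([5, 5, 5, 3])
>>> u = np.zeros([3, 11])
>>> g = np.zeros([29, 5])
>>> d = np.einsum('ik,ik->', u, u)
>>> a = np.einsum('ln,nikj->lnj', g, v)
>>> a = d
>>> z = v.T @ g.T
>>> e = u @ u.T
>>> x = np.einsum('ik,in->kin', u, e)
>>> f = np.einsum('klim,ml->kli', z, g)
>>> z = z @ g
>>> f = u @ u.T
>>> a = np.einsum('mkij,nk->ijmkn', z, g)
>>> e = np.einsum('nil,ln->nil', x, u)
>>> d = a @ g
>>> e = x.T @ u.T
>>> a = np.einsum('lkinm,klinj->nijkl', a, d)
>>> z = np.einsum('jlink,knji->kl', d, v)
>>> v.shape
(5, 5, 5, 3)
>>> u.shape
(3, 11)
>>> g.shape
(29, 5)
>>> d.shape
(5, 5, 3, 5, 5)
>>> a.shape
(5, 3, 5, 5, 5)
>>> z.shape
(5, 5)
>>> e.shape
(3, 3, 3)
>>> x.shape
(11, 3, 3)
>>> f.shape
(3, 3)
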